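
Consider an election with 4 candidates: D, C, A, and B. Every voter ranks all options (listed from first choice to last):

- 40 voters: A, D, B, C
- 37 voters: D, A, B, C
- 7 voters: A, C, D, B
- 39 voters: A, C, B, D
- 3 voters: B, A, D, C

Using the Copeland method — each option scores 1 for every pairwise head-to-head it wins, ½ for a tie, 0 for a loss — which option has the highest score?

D: beats C and B; loses to A → score 2.
C: loses to D, A, and B → score 0.
A: beats D, C, and B → score 3.
B: beats C; loses to D and A → score 1.
A has the best pairwise record.

A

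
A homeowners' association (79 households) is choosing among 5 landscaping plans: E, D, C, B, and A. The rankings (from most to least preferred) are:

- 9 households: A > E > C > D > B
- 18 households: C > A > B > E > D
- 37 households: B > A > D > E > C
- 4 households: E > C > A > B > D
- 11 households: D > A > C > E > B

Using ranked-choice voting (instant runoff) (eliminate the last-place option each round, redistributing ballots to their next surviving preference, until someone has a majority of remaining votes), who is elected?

C

Round 1: E 4, D 11, C 18, B 37, A 9. Eliminate E.
Round 2: D 11, C 22, B 37, A 9. Eliminate A.
Round 3: D 11, C 31, B 37. Eliminate D.
Round 4: C 42, B 37. C has a majority.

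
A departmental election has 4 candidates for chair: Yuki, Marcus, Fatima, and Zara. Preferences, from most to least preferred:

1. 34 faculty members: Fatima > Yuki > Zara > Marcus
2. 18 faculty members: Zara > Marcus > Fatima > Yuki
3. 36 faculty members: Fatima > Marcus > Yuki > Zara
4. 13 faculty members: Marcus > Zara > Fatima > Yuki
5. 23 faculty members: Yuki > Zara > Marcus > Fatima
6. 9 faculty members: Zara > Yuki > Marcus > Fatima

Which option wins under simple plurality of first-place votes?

Fatima

First-place votes: Yuki 23, Marcus 13, Fatima 70, Zara 27.
Fatima has the most first-place votes.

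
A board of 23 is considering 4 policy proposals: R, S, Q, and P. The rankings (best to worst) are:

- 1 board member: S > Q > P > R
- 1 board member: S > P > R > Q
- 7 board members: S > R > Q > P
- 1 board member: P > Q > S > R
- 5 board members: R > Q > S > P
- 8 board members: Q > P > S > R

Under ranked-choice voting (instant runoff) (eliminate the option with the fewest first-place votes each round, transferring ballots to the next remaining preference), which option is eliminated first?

Round 1: R 5, S 9, Q 8, P 1. Eliminate P.

P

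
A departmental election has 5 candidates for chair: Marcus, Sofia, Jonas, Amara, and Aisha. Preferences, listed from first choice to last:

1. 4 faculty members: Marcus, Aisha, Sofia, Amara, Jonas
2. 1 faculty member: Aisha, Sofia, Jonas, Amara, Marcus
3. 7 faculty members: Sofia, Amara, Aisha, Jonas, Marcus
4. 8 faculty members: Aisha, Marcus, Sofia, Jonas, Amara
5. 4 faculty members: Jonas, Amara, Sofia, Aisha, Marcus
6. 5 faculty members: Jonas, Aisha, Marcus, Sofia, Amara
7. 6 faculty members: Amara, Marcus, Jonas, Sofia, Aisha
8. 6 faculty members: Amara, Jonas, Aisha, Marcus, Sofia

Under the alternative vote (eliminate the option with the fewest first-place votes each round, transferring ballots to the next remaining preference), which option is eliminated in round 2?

Sofia

Round 1: Marcus 4, Sofia 7, Jonas 9, Amara 12, Aisha 9. Eliminate Marcus.
Round 2: Sofia 7, Jonas 9, Amara 12, Aisha 13. Eliminate Sofia.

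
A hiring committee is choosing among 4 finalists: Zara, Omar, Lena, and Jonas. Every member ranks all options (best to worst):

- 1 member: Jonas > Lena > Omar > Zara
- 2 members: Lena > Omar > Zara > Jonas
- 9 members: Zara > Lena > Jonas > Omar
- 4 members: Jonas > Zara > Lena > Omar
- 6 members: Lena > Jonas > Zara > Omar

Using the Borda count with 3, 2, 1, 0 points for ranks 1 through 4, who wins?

Zara: 1·0 + 2·1 + 9·3 + 4·2 + 6·1 = 43
Omar: 1·1 + 2·2 + 9·0 + 4·0 + 6·0 = 5
Lena: 1·2 + 2·3 + 9·2 + 4·1 + 6·3 = 48
Jonas: 1·3 + 2·0 + 9·1 + 4·3 + 6·2 = 36
Lena has the highest Borda score (48).

Lena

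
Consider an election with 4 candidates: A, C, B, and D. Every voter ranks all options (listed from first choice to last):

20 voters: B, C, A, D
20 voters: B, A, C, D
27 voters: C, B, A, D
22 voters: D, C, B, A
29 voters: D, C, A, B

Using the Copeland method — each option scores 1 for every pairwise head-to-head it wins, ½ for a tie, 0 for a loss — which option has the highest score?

C

A: beats D; loses to C and B → score 1.
C: beats A, B, and D → score 3.
B: beats A and D; loses to C → score 2.
D: loses to A, C, and B → score 0.
C has the best pairwise record.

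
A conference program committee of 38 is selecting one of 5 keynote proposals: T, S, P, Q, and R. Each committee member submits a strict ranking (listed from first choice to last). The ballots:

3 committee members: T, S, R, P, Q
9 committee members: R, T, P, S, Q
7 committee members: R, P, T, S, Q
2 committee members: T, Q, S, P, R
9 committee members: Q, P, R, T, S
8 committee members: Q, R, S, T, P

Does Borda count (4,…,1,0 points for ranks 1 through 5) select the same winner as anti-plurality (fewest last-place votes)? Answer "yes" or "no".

Borda — scores: T 78, S 45, P 71, Q 74, R 112. Winner: R.
Anti-plurality — last-place votes: T 0, S 9, P 8, Q 19, R 2. Winner: T.
The two methods disagree.

no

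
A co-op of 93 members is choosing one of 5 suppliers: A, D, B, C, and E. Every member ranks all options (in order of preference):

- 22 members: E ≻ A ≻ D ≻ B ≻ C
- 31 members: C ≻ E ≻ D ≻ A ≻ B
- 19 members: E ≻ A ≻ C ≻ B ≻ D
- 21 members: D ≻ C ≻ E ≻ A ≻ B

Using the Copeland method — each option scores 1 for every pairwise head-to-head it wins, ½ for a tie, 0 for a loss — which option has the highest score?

C

A: beats B; loses to D, C, and E → score 1.
D: beats A and B; loses to C and E → score 2.
B: loses to A, D, C, and E → score 0.
C: beats A, D, B, and E → score 4.
E: beats A, D, and B; loses to C → score 3.
C has the best pairwise record.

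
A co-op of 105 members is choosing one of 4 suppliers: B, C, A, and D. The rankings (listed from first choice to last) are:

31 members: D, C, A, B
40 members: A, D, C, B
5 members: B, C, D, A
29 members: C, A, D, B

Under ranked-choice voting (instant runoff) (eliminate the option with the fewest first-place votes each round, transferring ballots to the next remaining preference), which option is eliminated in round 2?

Round 1: B 5, C 29, A 40, D 31. Eliminate B.
Round 2: C 34, A 40, D 31. Eliminate D.

D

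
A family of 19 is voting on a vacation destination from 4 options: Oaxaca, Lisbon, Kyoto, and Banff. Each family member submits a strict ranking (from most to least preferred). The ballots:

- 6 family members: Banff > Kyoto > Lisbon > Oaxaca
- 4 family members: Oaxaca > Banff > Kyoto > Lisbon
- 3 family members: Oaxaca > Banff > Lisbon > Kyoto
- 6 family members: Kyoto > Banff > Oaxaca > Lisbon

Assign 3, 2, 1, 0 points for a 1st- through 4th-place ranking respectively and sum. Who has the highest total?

Oaxaca: 6·0 + 4·3 + 3·3 + 6·1 = 27
Lisbon: 6·1 + 4·0 + 3·1 + 6·0 = 9
Kyoto: 6·2 + 4·1 + 3·0 + 6·3 = 34
Banff: 6·3 + 4·2 + 3·2 + 6·2 = 44
Banff has the highest Borda score (44).

Banff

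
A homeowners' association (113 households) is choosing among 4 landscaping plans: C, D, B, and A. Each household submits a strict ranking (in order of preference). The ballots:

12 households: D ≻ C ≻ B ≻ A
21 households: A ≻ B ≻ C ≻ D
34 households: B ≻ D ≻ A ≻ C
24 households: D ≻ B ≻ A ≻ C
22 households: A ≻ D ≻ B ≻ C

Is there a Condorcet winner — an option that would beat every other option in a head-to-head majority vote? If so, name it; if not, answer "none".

D

D vs C: 92–21 for D.
D vs B: 58–55 for D.
D vs A: 70–43 for D.
D beats every other option head-to-head.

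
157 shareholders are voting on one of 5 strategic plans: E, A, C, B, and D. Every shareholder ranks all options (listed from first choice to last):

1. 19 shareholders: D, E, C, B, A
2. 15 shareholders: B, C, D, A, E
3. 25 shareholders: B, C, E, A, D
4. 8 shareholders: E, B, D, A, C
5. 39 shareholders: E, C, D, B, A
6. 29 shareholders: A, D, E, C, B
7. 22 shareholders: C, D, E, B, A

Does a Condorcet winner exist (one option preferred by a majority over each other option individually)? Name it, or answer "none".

Checking pairwise contests:
D beats E 85–72.
E beats A 113–44.
E beats C 95–62.
E beats B 117–40.
C beats D 101–56.
Every option loses at least one head-to-head, so there is no Condorcet winner.

none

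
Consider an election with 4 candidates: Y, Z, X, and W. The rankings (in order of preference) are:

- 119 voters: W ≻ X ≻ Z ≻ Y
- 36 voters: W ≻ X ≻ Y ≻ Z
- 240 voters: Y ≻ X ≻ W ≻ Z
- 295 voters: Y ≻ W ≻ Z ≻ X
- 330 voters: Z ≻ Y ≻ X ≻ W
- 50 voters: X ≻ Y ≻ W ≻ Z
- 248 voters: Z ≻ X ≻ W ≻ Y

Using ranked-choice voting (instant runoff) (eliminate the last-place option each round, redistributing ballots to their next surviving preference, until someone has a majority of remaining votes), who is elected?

Round 1: Y 535, Z 578, X 50, W 155. Eliminate X.
Round 2: Y 585, Z 578, W 155. Eliminate W.
Round 3: Y 621, Z 697. Z has a majority.

Z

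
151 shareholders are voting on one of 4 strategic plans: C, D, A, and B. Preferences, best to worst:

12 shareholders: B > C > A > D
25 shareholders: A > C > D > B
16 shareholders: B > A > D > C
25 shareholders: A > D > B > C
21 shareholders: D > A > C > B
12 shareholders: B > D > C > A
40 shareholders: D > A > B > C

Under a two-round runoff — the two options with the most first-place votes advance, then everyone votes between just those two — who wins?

A

Round 1 first-place votes: C 0, D 61, A 50, B 40.
D and A advance.
Runoff: D is preferred to A by 73 voters; A by 78.
A wins the runoff.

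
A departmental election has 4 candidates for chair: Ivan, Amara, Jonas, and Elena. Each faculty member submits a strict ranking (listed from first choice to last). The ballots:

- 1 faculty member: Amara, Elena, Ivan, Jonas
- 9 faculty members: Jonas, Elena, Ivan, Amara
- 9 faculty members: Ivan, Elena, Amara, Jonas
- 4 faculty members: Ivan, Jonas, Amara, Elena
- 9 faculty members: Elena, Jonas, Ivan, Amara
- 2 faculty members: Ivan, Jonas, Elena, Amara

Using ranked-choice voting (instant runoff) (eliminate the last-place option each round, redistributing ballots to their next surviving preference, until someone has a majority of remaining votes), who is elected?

Round 1: Ivan 15, Amara 1, Jonas 9, Elena 9. Eliminate Amara.
Round 2: Ivan 15, Jonas 9, Elena 10. Eliminate Jonas.
Round 3: Ivan 15, Elena 19. Elena has a majority.

Elena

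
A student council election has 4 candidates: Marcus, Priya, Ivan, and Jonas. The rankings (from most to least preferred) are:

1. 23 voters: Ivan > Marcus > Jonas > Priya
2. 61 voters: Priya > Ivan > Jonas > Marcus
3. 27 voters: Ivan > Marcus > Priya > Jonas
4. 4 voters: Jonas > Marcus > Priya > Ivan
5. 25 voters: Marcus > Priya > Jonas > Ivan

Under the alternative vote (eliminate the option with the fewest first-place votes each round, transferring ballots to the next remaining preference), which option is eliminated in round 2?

Marcus

Round 1: Marcus 25, Priya 61, Ivan 50, Jonas 4. Eliminate Jonas.
Round 2: Marcus 29, Priya 61, Ivan 50. Eliminate Marcus.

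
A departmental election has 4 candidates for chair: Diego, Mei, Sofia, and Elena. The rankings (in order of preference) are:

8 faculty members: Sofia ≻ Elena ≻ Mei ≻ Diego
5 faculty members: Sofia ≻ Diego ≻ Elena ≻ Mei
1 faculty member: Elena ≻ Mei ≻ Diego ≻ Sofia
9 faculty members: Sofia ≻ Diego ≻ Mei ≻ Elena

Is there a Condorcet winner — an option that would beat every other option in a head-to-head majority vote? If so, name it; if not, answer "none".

Sofia vs Diego: 22–1 for Sofia.
Sofia vs Mei: 22–1 for Sofia.
Sofia vs Elena: 22–1 for Sofia.
Sofia beats every other option head-to-head.

Sofia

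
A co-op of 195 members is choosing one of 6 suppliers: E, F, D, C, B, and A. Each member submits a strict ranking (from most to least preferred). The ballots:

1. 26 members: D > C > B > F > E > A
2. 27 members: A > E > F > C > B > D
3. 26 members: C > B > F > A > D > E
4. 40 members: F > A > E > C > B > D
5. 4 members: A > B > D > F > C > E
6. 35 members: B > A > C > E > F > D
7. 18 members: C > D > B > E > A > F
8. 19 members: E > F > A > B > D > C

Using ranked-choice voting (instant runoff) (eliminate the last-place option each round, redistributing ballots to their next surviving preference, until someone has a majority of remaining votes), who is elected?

C

Round 1: E 19, F 40, D 26, C 44, B 35, A 31. Eliminate E.
Round 2: F 59, D 26, C 44, B 35, A 31. Eliminate D.
Round 3: F 59, C 70, B 35, A 31. Eliminate A.
Round 4: F 86, C 70, B 39. Eliminate B.
Round 5: F 90, C 105. C has a majority.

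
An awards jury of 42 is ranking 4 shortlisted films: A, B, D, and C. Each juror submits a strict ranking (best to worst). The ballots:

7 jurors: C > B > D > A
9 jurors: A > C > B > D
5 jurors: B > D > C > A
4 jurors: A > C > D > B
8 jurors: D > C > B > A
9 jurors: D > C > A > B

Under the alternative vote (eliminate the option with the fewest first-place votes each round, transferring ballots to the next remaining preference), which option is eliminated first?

B

Round 1: A 13, B 5, D 17, C 7. Eliminate B.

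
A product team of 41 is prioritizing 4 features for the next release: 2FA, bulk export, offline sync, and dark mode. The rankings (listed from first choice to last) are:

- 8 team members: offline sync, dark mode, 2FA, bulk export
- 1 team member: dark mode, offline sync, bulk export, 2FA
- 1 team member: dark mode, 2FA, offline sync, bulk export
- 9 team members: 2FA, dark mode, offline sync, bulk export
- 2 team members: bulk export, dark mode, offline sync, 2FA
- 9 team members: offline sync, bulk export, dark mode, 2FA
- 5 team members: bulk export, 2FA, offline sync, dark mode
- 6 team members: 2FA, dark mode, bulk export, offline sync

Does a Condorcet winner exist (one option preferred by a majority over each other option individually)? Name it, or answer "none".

Checking pairwise contests:
dark mode beats 2FA 21–20.
2FA beats bulk export 24–17.
2FA beats offline sync 21–20.
offline sync beats dark mode 22–19.
Every option loses at least one head-to-head, so there is no Condorcet winner.

none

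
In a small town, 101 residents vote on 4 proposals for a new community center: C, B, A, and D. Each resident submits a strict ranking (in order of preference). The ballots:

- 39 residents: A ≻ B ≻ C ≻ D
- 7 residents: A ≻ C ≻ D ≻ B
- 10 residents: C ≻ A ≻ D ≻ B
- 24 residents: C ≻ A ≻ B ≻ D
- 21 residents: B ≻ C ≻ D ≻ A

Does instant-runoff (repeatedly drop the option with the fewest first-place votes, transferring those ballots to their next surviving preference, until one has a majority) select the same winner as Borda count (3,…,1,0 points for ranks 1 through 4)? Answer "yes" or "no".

Instant-runoff — R1 C 34, B 21, A 46, D 0 (D out); R2 C 34, B 21, A 46 (B out); R3 C 55, A 46 (C winner). Winner: C.
Borda — scores: C 197, B 165, A 206, D 38. Winner: A.
The two methods disagree.

no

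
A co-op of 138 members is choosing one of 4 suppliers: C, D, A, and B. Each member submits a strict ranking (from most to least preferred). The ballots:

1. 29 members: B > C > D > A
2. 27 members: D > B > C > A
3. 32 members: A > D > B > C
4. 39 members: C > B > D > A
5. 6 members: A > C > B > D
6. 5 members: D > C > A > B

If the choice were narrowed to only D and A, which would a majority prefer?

D

Voters preferring D to A: 100; preferring A to D: 38.
D wins the head-to-head.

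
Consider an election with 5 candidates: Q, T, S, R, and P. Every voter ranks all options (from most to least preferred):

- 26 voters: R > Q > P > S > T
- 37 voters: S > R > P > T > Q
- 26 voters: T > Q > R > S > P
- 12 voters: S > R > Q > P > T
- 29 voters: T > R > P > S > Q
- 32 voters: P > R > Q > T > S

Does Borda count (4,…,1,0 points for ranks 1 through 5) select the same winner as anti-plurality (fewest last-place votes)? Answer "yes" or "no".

yes

Borda — scores: Q 244, T 289, S 277, R 486, P 324. Winner: R.
Anti-plurality — last-place votes: Q 66, T 38, S 32, R 0, P 26. Winner: R.
The two methods agree.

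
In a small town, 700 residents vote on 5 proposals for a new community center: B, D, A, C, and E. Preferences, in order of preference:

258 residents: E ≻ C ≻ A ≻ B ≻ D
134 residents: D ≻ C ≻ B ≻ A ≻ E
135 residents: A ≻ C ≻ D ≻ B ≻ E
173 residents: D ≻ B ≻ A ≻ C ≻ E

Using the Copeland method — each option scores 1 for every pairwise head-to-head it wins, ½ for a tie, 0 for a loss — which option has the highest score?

B: beats E; loses to D, A, and C → score 1.
D: beats B and E; loses to A and C → score 2.
A: beats B, D, and E; loses to C → score 3.
C: beats B, D, A, and E → score 4.
E: loses to B, D, A, and C → score 0.
C has the best pairwise record.

C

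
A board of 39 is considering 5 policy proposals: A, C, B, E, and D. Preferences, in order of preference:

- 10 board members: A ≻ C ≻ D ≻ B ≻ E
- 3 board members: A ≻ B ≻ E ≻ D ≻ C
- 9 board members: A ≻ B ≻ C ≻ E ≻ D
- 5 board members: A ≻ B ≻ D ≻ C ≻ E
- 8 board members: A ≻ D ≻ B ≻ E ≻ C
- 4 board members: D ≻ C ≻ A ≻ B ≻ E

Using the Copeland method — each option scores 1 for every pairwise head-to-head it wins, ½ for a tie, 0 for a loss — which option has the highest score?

A: beats C, B, E, and D → score 4.
C: beats E; loses to A, B, and D → score 1.
B: beats C and E; loses to A and D → score 2.
E: loses to A, C, B, and D → score 0.
D: beats C, B, and E; loses to A → score 3.
A has the best pairwise record.

A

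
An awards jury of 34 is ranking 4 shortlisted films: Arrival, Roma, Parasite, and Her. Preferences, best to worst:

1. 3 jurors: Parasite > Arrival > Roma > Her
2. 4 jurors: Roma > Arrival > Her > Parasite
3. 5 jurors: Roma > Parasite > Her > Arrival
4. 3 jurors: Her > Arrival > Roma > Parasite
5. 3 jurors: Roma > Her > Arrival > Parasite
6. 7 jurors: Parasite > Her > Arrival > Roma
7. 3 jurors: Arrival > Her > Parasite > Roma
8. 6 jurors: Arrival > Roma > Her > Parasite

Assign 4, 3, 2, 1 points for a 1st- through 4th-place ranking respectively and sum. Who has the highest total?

Arrival

Arrival: 3·3 + 4·3 + 5·1 + 3·3 + 3·2 + 7·2 + 3·4 + 6·4 = 91
Roma: 3·2 + 4·4 + 5·4 + 3·2 + 3·4 + 7·1 + 3·1 + 6·3 = 88
Parasite: 3·4 + 4·1 + 5·3 + 3·1 + 3·1 + 7·4 + 3·2 + 6·1 = 77
Her: 3·1 + 4·2 + 5·2 + 3·4 + 3·3 + 7·3 + 3·3 + 6·2 = 84
Arrival has the highest Borda score (91).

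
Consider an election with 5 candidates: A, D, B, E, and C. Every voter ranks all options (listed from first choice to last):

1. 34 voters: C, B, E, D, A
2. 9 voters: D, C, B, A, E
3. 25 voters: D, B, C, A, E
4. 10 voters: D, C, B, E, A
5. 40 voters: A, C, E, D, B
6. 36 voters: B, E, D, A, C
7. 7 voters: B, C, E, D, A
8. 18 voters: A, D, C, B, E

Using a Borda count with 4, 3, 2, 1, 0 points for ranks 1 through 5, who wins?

C

A: 34·0 + 9·1 + 25·1 + 10·0 + 40·4 + 36·1 + 7·0 + 18·4 = 302
D: 34·1 + 9·4 + 25·4 + 10·4 + 40·1 + 36·2 + 7·1 + 18·3 = 383
B: 34·3 + 9·2 + 25·3 + 10·2 + 40·0 + 36·4 + 7·4 + 18·1 = 405
E: 34·2 + 9·0 + 25·0 + 10·1 + 40·2 + 36·3 + 7·2 + 18·0 = 280
C: 34·4 + 9·3 + 25·2 + 10·3 + 40·3 + 36·0 + 7·3 + 18·2 = 420
C has the highest Borda score (420).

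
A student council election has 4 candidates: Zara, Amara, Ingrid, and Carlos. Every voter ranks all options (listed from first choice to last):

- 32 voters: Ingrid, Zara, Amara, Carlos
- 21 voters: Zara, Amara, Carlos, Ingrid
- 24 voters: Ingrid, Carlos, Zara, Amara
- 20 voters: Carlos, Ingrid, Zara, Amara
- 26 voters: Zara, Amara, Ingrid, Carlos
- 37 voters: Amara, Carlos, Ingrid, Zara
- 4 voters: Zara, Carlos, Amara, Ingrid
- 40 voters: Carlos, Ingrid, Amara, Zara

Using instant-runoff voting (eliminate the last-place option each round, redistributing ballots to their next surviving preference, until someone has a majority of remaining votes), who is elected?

Carlos

Round 1: Zara 51, Amara 37, Ingrid 56, Carlos 60. Eliminate Amara.
Round 2: Zara 51, Ingrid 56, Carlos 97. Eliminate Zara.
Round 3: Ingrid 82, Carlos 122. Carlos has a majority.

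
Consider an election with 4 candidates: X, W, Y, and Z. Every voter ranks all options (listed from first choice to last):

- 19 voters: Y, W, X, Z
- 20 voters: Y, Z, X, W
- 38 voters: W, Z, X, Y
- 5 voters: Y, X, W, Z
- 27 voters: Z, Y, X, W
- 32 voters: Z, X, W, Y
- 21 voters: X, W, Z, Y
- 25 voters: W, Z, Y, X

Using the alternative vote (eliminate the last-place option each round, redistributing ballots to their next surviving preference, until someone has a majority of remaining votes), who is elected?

W

Round 1: X 21, W 63, Y 44, Z 59. Eliminate X.
Round 2: W 84, Y 44, Z 59. Eliminate Y.
Round 3: W 108, Z 79. W has a majority.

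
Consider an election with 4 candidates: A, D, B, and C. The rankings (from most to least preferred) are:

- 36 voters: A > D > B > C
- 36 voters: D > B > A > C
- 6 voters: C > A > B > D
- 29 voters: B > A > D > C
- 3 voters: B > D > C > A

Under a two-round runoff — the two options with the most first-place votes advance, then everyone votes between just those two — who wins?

Round 1 first-place votes: A 36, D 36, B 32, C 6.
D and A advance.
Runoff: D is preferred to A by 39 voters; A by 71.
A wins the runoff.

A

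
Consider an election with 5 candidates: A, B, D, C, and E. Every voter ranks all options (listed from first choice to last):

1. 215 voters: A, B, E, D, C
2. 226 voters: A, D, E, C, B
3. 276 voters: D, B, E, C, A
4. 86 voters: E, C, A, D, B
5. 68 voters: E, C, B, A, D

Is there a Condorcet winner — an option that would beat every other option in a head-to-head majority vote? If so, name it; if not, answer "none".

A

A vs B: 527–344 for A.
A vs D: 595–276 for A.
A vs C: 441–430 for A.
A vs E: 441–430 for A.
A beats every other option head-to-head.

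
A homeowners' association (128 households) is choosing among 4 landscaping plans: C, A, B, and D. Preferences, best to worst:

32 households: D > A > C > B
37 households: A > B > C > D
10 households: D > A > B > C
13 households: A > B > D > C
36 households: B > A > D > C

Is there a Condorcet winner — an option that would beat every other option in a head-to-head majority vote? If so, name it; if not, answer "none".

A

A vs C: 128–0 for A.
A vs B: 92–36 for A.
A vs D: 86–42 for A.
A beats every other option head-to-head.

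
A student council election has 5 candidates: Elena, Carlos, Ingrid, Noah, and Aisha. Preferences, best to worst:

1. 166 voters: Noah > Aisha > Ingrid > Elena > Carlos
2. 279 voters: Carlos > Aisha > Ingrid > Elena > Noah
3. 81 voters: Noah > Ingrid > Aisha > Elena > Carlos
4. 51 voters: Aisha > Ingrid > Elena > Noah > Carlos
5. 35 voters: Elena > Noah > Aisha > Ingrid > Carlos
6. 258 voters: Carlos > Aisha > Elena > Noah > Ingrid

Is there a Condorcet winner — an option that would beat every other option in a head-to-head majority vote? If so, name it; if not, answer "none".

Carlos vs Elena: 537–333 for Carlos.
Carlos vs Ingrid: 537–333 for Carlos.
Carlos vs Noah: 537–333 for Carlos.
Carlos vs Aisha: 537–333 for Carlos.
Carlos beats every other option head-to-head.

Carlos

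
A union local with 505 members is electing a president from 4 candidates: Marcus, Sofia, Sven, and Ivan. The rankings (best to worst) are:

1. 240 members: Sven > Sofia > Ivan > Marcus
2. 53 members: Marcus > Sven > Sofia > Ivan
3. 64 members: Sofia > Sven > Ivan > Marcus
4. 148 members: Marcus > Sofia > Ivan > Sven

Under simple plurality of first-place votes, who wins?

Sven

First-place votes: Marcus 201, Sofia 64, Sven 240, Ivan 0.
Sven has the most first-place votes.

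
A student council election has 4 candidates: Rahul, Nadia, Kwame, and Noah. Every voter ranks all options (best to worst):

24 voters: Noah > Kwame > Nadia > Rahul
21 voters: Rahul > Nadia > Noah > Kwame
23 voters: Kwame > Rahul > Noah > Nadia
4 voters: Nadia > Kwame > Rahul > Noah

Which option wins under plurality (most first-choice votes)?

Noah

First-place votes: Rahul 21, Nadia 4, Kwame 23, Noah 24.
Noah has the most first-place votes.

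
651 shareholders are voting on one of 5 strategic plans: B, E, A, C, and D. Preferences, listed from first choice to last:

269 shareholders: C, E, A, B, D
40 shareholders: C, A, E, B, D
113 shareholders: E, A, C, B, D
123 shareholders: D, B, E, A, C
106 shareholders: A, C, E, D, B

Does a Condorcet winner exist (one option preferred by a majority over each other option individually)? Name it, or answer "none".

none

Checking pairwise contests:
E beats B 528–123.
C beats E 415–236.
E beats A 505–146.
A beats C 342–309.
B beats D 422–229.
Every option loses at least one head-to-head, so there is no Condorcet winner.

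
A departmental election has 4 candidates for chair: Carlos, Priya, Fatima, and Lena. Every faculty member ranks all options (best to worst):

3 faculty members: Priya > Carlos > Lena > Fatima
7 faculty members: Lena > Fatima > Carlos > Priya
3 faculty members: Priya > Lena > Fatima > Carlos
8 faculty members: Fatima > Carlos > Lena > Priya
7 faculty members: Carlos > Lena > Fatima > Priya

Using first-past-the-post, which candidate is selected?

First-place votes: Carlos 7, Priya 6, Fatima 8, Lena 7.
Fatima has the most first-place votes.

Fatima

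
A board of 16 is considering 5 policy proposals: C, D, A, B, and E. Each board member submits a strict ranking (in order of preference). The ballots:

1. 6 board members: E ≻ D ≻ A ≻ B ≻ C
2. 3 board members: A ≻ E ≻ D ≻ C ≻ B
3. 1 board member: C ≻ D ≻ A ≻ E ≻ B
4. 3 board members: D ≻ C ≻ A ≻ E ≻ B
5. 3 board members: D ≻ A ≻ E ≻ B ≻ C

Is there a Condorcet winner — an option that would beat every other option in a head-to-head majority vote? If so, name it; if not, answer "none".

none

Checking pairwise contests:
D beats C 15–1.
E beats D 9–7.
D beats A 13–3.
D beats B 16–0.
A beats E 10–6.
Every option loses at least one head-to-head, so there is no Condorcet winner.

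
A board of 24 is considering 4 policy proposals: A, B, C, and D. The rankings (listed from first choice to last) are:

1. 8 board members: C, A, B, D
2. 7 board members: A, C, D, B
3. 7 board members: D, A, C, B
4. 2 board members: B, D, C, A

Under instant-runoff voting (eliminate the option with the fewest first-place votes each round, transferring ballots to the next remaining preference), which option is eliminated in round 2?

A

Round 1: A 7, B 2, C 8, D 7. Eliminate B.
Round 2: A 7, C 8, D 9. Eliminate A.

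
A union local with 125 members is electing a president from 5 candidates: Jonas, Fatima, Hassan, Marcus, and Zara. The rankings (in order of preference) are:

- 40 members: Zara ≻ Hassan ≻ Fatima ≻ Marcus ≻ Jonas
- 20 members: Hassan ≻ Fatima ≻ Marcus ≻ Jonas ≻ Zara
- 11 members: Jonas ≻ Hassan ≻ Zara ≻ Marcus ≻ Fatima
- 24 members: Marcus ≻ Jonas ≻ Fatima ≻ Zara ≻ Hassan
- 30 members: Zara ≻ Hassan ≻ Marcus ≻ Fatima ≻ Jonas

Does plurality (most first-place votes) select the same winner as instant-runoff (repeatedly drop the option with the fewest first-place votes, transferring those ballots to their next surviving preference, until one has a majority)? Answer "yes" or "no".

Plurality — first-place votes: Jonas 11, Fatima 0, Hassan 20, Marcus 24, Zara 70. Winner: Zara.
Instant-runoff — R1 Jonas 11, Fatima 0, Hassan 20, Marcus 24, Zara 70 (Zara winner). Winner: Zara.
The two methods agree.

yes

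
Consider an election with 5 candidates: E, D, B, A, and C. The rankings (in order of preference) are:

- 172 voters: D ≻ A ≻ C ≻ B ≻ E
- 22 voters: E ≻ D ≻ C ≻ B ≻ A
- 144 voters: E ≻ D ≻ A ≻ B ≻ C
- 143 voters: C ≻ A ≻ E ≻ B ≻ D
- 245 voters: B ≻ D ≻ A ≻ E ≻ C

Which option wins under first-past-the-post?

First-place votes: E 166, D 172, B 245, A 0, C 143.
B has the most first-place votes.

B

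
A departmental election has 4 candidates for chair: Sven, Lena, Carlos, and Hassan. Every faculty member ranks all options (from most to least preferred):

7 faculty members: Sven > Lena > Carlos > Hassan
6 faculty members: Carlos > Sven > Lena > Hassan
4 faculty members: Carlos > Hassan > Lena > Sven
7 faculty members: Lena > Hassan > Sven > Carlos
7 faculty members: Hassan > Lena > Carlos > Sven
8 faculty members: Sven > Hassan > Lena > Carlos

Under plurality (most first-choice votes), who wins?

Sven

First-place votes: Sven 15, Lena 7, Carlos 10, Hassan 7.
Sven has the most first-place votes.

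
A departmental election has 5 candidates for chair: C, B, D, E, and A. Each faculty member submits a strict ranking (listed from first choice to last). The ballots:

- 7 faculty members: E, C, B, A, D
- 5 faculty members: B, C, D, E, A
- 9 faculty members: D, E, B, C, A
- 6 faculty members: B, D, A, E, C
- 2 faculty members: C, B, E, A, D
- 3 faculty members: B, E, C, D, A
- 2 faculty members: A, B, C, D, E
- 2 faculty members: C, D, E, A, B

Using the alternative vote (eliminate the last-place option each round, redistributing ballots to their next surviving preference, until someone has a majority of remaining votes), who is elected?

B

Round 1: C 4, B 14, D 9, E 7, A 2. Eliminate A.
Round 2: C 4, B 16, D 9, E 7. Eliminate C.
Round 3: B 18, D 11, E 7. Eliminate E.
Round 4: B 25, D 11. B has a majority.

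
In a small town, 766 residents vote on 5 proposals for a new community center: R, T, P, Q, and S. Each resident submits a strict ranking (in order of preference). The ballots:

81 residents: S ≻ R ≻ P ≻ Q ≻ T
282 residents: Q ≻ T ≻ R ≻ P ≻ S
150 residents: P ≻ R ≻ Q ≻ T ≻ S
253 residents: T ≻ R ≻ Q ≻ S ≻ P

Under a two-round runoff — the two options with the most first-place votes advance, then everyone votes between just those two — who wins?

Q

Round 1 first-place votes: R 0, T 253, P 150, Q 282, S 81.
Q and T advance.
Runoff: Q is preferred to T by 513 voters; T by 253.
Q wins the runoff.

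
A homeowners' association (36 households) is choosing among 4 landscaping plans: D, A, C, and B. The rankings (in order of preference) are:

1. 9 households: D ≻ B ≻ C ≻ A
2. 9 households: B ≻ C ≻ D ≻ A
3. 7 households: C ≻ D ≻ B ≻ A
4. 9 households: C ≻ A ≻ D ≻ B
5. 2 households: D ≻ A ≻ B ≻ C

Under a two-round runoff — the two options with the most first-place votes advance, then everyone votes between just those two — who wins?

Round 1 first-place votes: D 11, A 0, C 16, B 9.
C and D advance.
Runoff: C is preferred to D by 25 voters; D by 11.
C wins the runoff.

C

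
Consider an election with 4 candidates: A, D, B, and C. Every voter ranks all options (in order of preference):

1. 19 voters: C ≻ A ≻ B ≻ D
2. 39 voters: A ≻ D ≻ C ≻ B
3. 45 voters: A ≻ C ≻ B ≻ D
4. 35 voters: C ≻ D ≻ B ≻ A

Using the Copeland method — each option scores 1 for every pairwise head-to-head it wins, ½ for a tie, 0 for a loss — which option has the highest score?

A

A: beats D, B, and C → score 3.
D: beats B; loses to A and C → score 1.
B: loses to A, D, and C → score 0.
C: beats D and B; loses to A → score 2.
A has the best pairwise record.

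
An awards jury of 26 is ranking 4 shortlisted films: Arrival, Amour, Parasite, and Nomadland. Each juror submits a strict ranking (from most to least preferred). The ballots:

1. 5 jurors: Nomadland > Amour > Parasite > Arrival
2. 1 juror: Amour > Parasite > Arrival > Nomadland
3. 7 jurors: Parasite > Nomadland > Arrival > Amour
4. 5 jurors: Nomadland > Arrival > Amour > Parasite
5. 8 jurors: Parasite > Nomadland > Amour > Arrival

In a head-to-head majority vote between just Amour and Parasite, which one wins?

Parasite

Voters preferring Amour to Parasite: 11; preferring Parasite to Amour: 15.
Parasite wins the head-to-head.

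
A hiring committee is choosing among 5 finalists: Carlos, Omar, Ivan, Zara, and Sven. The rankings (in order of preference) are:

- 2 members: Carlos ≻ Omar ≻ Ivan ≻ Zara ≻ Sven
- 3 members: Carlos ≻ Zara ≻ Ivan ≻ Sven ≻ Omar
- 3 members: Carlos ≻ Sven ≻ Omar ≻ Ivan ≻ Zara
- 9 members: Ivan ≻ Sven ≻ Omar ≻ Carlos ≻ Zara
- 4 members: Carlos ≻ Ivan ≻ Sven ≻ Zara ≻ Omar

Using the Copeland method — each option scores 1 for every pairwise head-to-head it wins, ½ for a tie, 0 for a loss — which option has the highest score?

Carlos: beats Omar, Ivan, Zara, and Sven → score 4.
Omar: beats Zara; loses to Carlos, Ivan, and Sven → score 1.
Ivan: beats Omar, Zara, and Sven; loses to Carlos → score 3.
Zara: loses to Carlos, Omar, Ivan, and Sven → score 0.
Sven: beats Omar and Zara; loses to Carlos and Ivan → score 2.
Carlos has the best pairwise record.

Carlos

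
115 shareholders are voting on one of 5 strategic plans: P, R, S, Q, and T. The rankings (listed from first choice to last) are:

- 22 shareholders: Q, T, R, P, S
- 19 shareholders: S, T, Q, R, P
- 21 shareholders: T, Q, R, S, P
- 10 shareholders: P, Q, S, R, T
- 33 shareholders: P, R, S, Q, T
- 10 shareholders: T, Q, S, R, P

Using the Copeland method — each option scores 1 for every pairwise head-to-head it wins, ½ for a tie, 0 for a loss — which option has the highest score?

Q

P: beats S; loses to R, Q, and T → score 1.
R: beats P and S; loses to Q and T → score 2.
S: beats T; loses to P, R, and Q → score 1.
Q: beats P, R, S, and T → score 4.
T: beats P and R; loses to S and Q → score 2.
Q has the best pairwise record.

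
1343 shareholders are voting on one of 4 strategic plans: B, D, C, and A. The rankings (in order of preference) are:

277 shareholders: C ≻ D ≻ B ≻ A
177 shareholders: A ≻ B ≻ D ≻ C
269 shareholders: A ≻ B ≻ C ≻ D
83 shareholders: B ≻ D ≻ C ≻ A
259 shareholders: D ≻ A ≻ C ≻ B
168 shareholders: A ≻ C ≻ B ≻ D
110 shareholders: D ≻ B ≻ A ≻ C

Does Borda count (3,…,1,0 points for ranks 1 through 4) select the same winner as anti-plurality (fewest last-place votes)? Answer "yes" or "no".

Borda — scores: B 1806, D 2004, C 1778, A 2470. Winner: A.
Anti-plurality — last-place votes: B 259, D 437, C 287, A 360. Winner: B.
The two methods disagree.

no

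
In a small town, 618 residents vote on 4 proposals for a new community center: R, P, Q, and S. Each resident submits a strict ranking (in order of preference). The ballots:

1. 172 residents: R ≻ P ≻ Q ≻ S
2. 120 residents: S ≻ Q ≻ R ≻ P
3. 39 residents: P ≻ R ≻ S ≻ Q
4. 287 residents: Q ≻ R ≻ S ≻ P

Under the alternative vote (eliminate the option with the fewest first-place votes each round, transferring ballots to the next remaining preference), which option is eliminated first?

P

Round 1: R 172, P 39, Q 287, S 120. Eliminate P.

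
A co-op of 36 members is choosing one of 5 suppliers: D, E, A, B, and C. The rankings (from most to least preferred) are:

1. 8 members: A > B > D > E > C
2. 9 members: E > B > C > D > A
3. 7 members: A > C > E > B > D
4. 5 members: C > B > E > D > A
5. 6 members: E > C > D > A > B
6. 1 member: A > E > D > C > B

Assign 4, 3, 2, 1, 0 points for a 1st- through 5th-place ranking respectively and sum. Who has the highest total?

D: 8·2 + 9·1 + 7·0 + 5·1 + 6·2 + 1·2 = 44
E: 8·1 + 9·4 + 7·2 + 5·2 + 6·4 + 1·3 = 95
A: 8·4 + 9·0 + 7·4 + 5·0 + 6·1 + 1·4 = 70
B: 8·3 + 9·3 + 7·1 + 5·3 + 6·0 + 1·0 = 73
C: 8·0 + 9·2 + 7·3 + 5·4 + 6·3 + 1·1 = 78
E has the highest Borda score (95).

E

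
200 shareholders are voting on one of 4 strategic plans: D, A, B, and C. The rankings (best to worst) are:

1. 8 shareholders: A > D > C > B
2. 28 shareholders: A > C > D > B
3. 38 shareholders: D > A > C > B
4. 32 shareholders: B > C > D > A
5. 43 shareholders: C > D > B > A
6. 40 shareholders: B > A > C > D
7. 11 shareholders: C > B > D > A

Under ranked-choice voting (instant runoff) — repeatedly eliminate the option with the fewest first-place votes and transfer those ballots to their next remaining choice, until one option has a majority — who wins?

C

Round 1: D 38, A 36, B 72, C 54. Eliminate A.
Round 2: D 46, B 72, C 82. Eliminate D.
Round 3: B 72, C 128. C has a majority.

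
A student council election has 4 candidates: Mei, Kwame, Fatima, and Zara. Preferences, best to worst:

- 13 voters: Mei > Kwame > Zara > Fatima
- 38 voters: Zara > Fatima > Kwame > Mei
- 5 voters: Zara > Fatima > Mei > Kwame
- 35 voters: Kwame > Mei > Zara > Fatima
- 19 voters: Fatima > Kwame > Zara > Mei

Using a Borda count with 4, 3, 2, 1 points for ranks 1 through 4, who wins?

Kwame

Mei: 13·4 + 38·1 + 5·2 + 35·3 + 19·1 = 224
Kwame: 13·3 + 38·2 + 5·1 + 35·4 + 19·3 = 317
Fatima: 13·1 + 38·3 + 5·3 + 35·1 + 19·4 = 253
Zara: 13·2 + 38·4 + 5·4 + 35·2 + 19·2 = 306
Kwame has the highest Borda score (317).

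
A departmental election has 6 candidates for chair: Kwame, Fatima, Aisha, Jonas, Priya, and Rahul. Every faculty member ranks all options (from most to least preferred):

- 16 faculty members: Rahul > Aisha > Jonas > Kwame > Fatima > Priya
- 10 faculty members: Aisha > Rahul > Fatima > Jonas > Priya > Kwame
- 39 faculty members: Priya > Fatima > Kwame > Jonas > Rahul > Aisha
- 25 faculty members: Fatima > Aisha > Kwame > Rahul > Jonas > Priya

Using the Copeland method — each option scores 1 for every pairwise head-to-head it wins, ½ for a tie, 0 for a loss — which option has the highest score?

Fatima

Kwame: beats Jonas and Rahul; loses to Fatima, Aisha, and Priya → score 2.
Fatima: beats Kwame, Aisha, Jonas, Priya, and Rahul → score 5.
Aisha: beats Kwame, Jonas, and Priya; loses to Fatima and Rahul → score 3.
Jonas: beats Priya; loses to Kwame, Fatima, Aisha, and Rahul → score 1.
Priya: beats Kwame; loses to Fatima, Aisha, Jonas, and Rahul → score 1.
Rahul: beats Aisha, Jonas, and Priya; loses to Kwame and Fatima → score 3.
Fatima has the best pairwise record.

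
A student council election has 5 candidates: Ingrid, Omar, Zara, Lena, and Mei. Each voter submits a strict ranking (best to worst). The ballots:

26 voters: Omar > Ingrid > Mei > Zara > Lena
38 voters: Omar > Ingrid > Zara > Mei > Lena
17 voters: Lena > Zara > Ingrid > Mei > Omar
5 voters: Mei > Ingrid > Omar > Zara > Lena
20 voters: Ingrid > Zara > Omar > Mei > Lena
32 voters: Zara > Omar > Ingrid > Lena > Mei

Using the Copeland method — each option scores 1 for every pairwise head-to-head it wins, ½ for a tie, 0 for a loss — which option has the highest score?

Omar

Ingrid: beats Zara, Lena, and Mei; loses to Omar → score 3.
Omar: beats Ingrid, Lena, and Mei; ties Zara → score 3.5.
Zara: beats Lena and Mei; ties Omar; loses to Ingrid → score 2.5.
Lena: loses to Ingrid, Omar, Zara, and Mei → score 0.
Mei: beats Lena; loses to Ingrid, Omar, and Zara → score 1.
Omar has the best pairwise record.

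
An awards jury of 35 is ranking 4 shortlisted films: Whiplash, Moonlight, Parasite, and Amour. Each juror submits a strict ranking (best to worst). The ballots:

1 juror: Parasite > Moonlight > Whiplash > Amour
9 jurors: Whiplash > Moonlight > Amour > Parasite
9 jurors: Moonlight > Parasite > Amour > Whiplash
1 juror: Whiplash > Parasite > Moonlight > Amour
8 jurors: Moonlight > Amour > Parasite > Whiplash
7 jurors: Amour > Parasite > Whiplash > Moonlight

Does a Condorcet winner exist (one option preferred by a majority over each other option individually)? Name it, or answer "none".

Moonlight

Moonlight vs Whiplash: 18–17 for Moonlight.
Moonlight vs Parasite: 26–9 for Moonlight.
Moonlight vs Amour: 28–7 for Moonlight.
Moonlight beats every other option head-to-head.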